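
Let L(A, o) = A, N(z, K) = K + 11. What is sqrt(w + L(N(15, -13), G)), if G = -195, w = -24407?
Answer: I*sqrt(24409) ≈ 156.23*I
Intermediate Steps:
N(z, K) = 11 + K
sqrt(w + L(N(15, -13), G)) = sqrt(-24407 + (11 - 13)) = sqrt(-24407 - 2) = sqrt(-24409) = I*sqrt(24409)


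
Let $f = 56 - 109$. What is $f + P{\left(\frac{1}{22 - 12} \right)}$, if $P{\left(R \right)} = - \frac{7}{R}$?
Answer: $-123$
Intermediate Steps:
$f = -53$ ($f = 56 - 109 = -53$)
$f + P{\left(\frac{1}{22 - 12} \right)} = -53 - \frac{7}{\frac{1}{22 - 12}} = -53 - \frac{7}{\frac{1}{10}} = -53 - 7 \frac{1}{\frac{1}{10}} = -53 - 70 = -123$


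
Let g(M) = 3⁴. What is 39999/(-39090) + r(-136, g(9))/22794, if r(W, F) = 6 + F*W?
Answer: -74562117/49500970 ≈ -1.5063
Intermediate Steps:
g(M) = 81
39999/(-39090) + r(-136, g(9))/22794 = 39999/(-39090) + (6 + 81*(-136))/22794 = 39999*(-1/39090) + (6 - 11016)*(1/22794) = -13333/13030 - 11010*1/22794 = -13333/13030 - 1835/3799 = -74562117/49500970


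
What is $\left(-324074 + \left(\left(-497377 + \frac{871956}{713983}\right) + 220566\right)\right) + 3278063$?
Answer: $\frac{1911460451930}{713983} \approx 2.6772 \cdot 10^{6}$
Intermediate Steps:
$\left(-324074 + \left(\left(-497377 + \frac{871956}{713983}\right) + 220566\right)\right) + 3278063 = \left(-324074 + \left(- \frac{355117850635}{713983} + 220566\right)\right) + 3278063 = \left(-324074 - \frac{197637476257}{713983}\right) + 3278063 = - \frac{429020802999}{713983} + 3278063 = \frac{1911460451930}{713983}$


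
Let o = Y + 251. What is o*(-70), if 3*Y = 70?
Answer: -57610/3 ≈ -19203.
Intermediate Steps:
Y = 70/3 (Y = (1/3)*70 = 70/3 ≈ 23.333)
o = 823/3 (o = 70/3 + 251 = 823/3 ≈ 274.33)
o*(-70) = (823/3)*(-70) = -57610/3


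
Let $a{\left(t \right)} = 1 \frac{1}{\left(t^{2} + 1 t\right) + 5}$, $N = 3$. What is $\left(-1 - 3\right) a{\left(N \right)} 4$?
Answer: $- \frac{16}{17} \approx -0.94118$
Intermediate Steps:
$a{\left(t \right)} = \frac{1}{5 + t + t^{2}}$ ($a{\left(t \right)} = 1 \frac{1}{\left(t^{2} + t\right) + 5} = 1 \frac{1}{\left(t + t^{2}\right) + 5} = 1 \frac{1}{5 + t + t^{2}} = \frac{1}{5 + t + t^{2}}$)
$\left(-1 - 3\right) a{\left(N \right)} 4 = \frac{-1 - 3}{5 + 3 + 3^{2}} \cdot 4 = - \frac{4}{5 + 3 + 9} \cdot 4 = - \frac{4}{17} \cdot 4 = \left(-4\right) \frac{1}{17} \cdot 4 = \left(- \frac{4}{17}\right) 4 = - \frac{16}{17}$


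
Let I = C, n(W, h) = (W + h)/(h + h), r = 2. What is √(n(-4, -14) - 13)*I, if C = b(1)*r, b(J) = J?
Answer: I*√2422/7 ≈ 7.0305*I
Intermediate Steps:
n(W, h) = (W + h)/(2*h) (n(W, h) = (W + h)/((2*h)) = (W + h)*(1/(2*h)) = (W + h)/(2*h))
C = 2 (C = 1*2 = 2)
I = 2
√(n(-4, -14) - 13)*I = √((½)*(-4 - 14)/(-14) - 13)*2 = √((½)*(-1/14)*(-18) - 13)*2 = √(9/14 - 13)*2 = √(-173/14)*2 = (I*√2422/14)*2 = I*√2422/7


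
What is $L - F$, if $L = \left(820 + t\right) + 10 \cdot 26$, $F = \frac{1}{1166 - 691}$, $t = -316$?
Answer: $\frac{362899}{475} \approx 764.0$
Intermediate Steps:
$F = \frac{1}{475} \approx 0.0021053$
$L = 764$ ($L = \left(820 - 316\right) + 10 \cdot 26 = 504 + 260 = 764$)
$L - F = 764 - \frac{1}{475} = \frac{362899}{475}$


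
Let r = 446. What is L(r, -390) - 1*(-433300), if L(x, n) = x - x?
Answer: 433300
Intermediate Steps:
L(x, n) = 0
L(r, -390) - 1*(-433300) = 0 - 1*(-433300) = 0 + 433300 = 433300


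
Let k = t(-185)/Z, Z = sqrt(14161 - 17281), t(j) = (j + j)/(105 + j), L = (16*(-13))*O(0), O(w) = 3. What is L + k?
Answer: -624 - 37*I*sqrt(195)/6240 ≈ -624.0 - 0.082801*I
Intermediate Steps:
L = -624 (L = (16*(-13))*3 = -208*3 = -624)
t(j) = 2*j/(105 + j) (t(j) = (2*j)/(105 + j) = 2*j/(105 + j))
Z = 4*I*sqrt(195) (Z = sqrt(-3120) = 4*I*sqrt(195) ≈ 55.857*I)
k = -37*I*sqrt(195)/6240 (k = (2*(-185)/(105 - 185))/((4*I*sqrt(195))) = (2*(-185)/(-80))*(-I*sqrt(195)/780) = (2*(-185)*(-1/80))*(-I*sqrt(195)/780) = 37*(-I*sqrt(195)/780)/8 = -37*I*sqrt(195)/6240 ≈ -0.082801*I)
L + k = -624 - 37*I*sqrt(195)/6240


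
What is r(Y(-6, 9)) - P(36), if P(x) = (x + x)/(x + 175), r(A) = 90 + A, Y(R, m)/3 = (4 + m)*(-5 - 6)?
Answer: -71601/211 ≈ -339.34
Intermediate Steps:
Y(R, m) = -132 - 33*m (Y(R, m) = 3*((4 + m)*(-5 - 6)) = 3*((4 + m)*(-11)) = 3*(-44 - 11*m) = -132 - 33*m)
P(x) = 2*x/(175 + x) (P(x) = (2*x)/(175 + x) = 2*x/(175 + x))
r(Y(-6, 9)) - P(36) = (90 + (-132 - 33*9)) - 2*36/(175 + 36) = (90 + (-132 - 297)) - 2*36/211 = (90 - 429) - 2*36/211 = -339 - 1*72/211 = -339 - 72/211 = -71601/211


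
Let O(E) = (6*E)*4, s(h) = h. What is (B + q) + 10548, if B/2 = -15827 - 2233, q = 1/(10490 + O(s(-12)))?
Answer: -260885543/10202 ≈ -25572.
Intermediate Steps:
O(E) = 24*E
q = 1/10202 (q = 1/(10490 + 24*(-12)) = 1/(10490 - 288) = 1/10202 ≈ 9.8020e-5)
B = -36120 (B = 2*(-15827 - 2233) = 2*(-18060) = -36120)
(B + q) + 10548 = (-36120 + 1/10202) + 10548 = -368496239/10202 + 10548 = -260885543/10202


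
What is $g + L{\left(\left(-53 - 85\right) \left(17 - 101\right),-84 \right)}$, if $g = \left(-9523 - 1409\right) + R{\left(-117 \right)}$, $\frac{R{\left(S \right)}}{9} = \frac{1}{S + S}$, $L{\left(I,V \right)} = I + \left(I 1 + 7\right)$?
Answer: $\frac{318733}{26} \approx 12259.0$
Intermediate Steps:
$L{\left(I,V \right)} = 7 + 2 I$ ($L{\left(I,V \right)} = I + \left(I + 7\right) = I + \left(7 + I\right) = 7 + 2 I$)
$R{\left(S \right)} = \frac{9}{2 S}$ ($R{\left(S \right)} = \frac{9}{S + S} = \frac{9}{2 S}$)
$g = - \frac{284233}{26}$ ($g = \left(-9523 - 1409\right) + \frac{9}{2 \left(-117\right)} = \left(-9523 - 1409\right) + \frac{9}{2} \left(- \frac{1}{117}\right) = -10932 - \frac{1}{26} = - \frac{284233}{26} \approx -10932.0$)
$g + L{\left(\left(-53 - 85\right) \left(17 - 101\right),-84 \right)} = - \frac{284233}{26} + \left(7 + 2 \left(-53 - 85\right) \left(17 - 101\right)\right) = - \frac{284233}{26} + \left(7 + 2 \left(\left(-138\right) \left(-84\right)\right)\right) = - \frac{284233}{26} + \left(7 + 2 \cdot 11592\right) = - \frac{284233}{26} + \left(7 + 23184\right) = - \frac{284233}{26} + 23191 = \frac{318733}{26}$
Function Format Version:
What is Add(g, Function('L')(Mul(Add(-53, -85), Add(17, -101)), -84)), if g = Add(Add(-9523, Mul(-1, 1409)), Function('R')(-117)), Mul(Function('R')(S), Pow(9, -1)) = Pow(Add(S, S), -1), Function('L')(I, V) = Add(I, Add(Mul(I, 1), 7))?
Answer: Rational(318733, 26) ≈ 12259.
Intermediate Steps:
Function('L')(I, V) = Add(7, Mul(2, I)) (Function('L')(I, V) = Add(I, Add(I, 7)) = Add(I, Add(7, I)) = Add(7, Mul(2, I)))
Function('R')(S) = Mul(Rational(9, 2), Pow(S, -1)) (Function('R')(S) = Mul(9, Pow(Add(S, S), -1)) = Mul(9, Pow(Mul(2, S), -1)) = Mul(9, Mul(Rational(1, 2), Pow(S, -1))) = Mul(Rational(9, 2), Pow(S, -1)))
g = Rational(-284233, 26) (g = Add(Add(-9523, Mul(-1, 1409)), Mul(Rational(9, 2), Pow(-117, -1))) = Add(Add(-9523, -1409), Mul(Rational(9, 2), Rational(-1, 117))) = Add(-10932, Rational(-1, 26)) = Rational(-284233, 26) ≈ -10932.)
Add(g, Function('L')(Mul(Add(-53, -85), Add(17, -101)), -84)) = Add(Rational(-284233, 26), Add(7, Mul(2, Mul(Add(-53, -85), Add(17, -101))))) = Add(Rational(-284233, 26), Add(7, Mul(2, Mul(-138, -84)))) = Add(Rational(-284233, 26), Add(7, Mul(2, 11592))) = Add(Rational(-284233, 26), Add(7, 23184)) = Add(Rational(-284233, 26), 23191) = Rational(318733, 26)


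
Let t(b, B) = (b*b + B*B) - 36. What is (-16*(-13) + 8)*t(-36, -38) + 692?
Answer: 584756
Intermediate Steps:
t(b, B) = -36 + B² + b² (t(b, B) = (b² + B²) - 36 = (B² + b²) - 36 = -36 + B² + b²)
(-16*(-13) + 8)*t(-36, -38) + 692 = (-16*(-13) + 8)*(-36 + (-38)² + (-36)²) + 692 = (208 + 8)*(-36 + 1444 + 1296) + 692 = 216*2704 + 692 = 584064 + 692 = 584756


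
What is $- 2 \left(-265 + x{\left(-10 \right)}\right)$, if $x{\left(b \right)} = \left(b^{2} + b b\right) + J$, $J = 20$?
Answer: $90$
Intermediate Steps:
$x{\left(b \right)} = 20 + 2 b^{2}$ ($x{\left(b \right)} = \left(b^{2} + b b\right) + 20 = \left(b^{2} + b^{2}\right) + 20 = 2 b^{2} + 20 = 20 + 2 b^{2}$)
$- 2 \left(-265 + x{\left(-10 \right)}\right) = - 2 \left(-265 + \left(20 + 2 \left(-10\right)^{2}\right)\right) = - 2 \left(-265 + \left(20 + 2 \cdot 100\right)\right) = - 2 \left(-265 + \left(20 + 200\right)\right) = - 2 \left(-265 + 220\right) = \left(-2\right) \left(-45\right) = 90$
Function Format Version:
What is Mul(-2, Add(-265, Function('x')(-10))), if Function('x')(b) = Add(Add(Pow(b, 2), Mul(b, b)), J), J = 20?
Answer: 90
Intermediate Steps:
Function('x')(b) = Add(20, Mul(2, Pow(b, 2))) (Function('x')(b) = Add(Add(Pow(b, 2), Mul(b, b)), 20) = Add(Add(Pow(b, 2), Pow(b, 2)), 20) = Add(Mul(2, Pow(b, 2)), 20) = Add(20, Mul(2, Pow(b, 2))))
Mul(-2, Add(-265, Function('x')(-10))) = Mul(-2, Add(-265, Add(20, Mul(2, Pow(-10, 2))))) = Mul(-2, Add(-265, Add(20, Mul(2, 100)))) = Mul(-2, Add(-265, Add(20, 200))) = Mul(-2, Add(-265, 220)) = Mul(-2, -45) = 90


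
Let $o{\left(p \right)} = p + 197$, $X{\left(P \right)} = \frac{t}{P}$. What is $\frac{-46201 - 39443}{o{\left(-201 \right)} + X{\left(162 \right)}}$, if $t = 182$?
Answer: $\frac{6937164}{233} \approx 29773.0$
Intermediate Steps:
$X{\left(P \right)} = \frac{182}{P}$
$o{\left(p \right)} = 197 + p$
$\frac{-46201 - 39443}{o{\left(-201 \right)} + X{\left(162 \right)}} = \frac{-46201 - 39443}{\left(197 - 201\right) + \frac{182}{162}} = - \frac{85644}{-4 + 182 \cdot \frac{1}{162}} = - \frac{85644}{-4 + \frac{91}{81}} = - \frac{85644}{- \frac{233}{81}} = \left(-85644\right) \left(- \frac{81}{233}\right) = \frac{6937164}{233}$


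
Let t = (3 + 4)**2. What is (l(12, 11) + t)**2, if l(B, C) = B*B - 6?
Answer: 34969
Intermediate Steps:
l(B, C) = -6 + B**2 (l(B, C) = B**2 - 6 = -6 + B**2)
t = 49 (t = 7**2 = 49)
(l(12, 11) + t)**2 = ((-6 + 12**2) + 49)**2 = ((-6 + 144) + 49)**2 = (138 + 49)**2 = 187**2 = 34969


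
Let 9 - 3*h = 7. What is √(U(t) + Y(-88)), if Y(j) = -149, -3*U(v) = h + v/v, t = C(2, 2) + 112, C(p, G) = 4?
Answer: I*√1346/3 ≈ 12.229*I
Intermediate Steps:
h = ⅔ (h = 3 - ⅓*7 = 3 - 7/3 = ⅔ ≈ 0.66667)
t = 116 (t = 4 + 112 = 116)
U(v) = -5/9 (U(v) = -(⅔ + v/v)/3 = -(⅔ + 1)/3 = -⅓*5/3 = -5/9)
√(U(t) + Y(-88)) = √(-5/9 - 149) = √(-1346/9) = I*√1346/3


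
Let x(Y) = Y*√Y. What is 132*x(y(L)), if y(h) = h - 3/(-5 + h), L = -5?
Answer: -1551*I*√470/25 ≈ -1345.0*I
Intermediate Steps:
y(h) = h - 3/(-5 + h)
x(Y) = Y^(3/2)
132*x(y(L)) = 132*((-3 + (-5)² - 5*(-5))/(-5 - 5))^(3/2) = 132*((-3 + 25 + 25)/(-10))^(3/2) = 132*(-⅒*47)^(3/2) = 132*(-47/10)^(3/2) = 132*(-47*I*√470/100) = -1551*I*√470/25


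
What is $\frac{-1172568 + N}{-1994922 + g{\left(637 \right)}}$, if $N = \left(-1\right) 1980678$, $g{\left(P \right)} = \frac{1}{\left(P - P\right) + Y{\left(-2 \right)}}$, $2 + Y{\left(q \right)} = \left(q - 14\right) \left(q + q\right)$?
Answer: $\frac{195501252}{123685163} \approx 1.5806$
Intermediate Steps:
$Y{\left(q \right)} = -2 + 2 q \left(-14 + q\right)$ ($Y{\left(q \right)} = -2 + \left(q - 14\right) \left(q + q\right) = -2 + \left(-14 + q\right) 2 q = -2 + 2 q \left(-14 + q\right)$)
$g{\left(P \right)} = \frac{1}{62}$ ($g{\left(P \right)} = \frac{1}{\left(P - P\right) - \left(-54 - 8\right)} = \frac{1}{0 + \left(-2 + 56 + 2 \cdot 4\right)} = \frac{1}{0 + \left(-2 + 56 + 8\right)} = \frac{1}{0 + 62} = \frac{1}{62}$)
$N = -1980678$
$\frac{-1172568 + N}{-1994922 + g{\left(637 \right)}} = \frac{-1172568 - 1980678}{-1994922 + \frac{1}{62}} = - \frac{3153246}{- \frac{123685163}{62}} = \left(-3153246\right) \left(- \frac{62}{123685163}\right) = \frac{195501252}{123685163}$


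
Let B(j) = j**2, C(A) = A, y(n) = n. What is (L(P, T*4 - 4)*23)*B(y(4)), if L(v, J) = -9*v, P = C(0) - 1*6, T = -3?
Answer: 19872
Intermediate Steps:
P = -6 (P = 0 - 1*6 = 0 - 6 = -6)
(L(P, T*4 - 4)*23)*B(y(4)) = (-9*(-6)*23)*4**2 = (54*23)*16 = 1242*16 = 19872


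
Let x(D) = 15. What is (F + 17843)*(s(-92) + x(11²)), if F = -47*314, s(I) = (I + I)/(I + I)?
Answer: 49360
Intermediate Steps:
s(I) = 1 (s(I) = (2*I)/((2*I)) = (2*I)*(1/(2*I)) = 1)
F = -14758
(F + 17843)*(s(-92) + x(11²)) = (-14758 + 17843)*(1 + 15) = 3085*16 = 49360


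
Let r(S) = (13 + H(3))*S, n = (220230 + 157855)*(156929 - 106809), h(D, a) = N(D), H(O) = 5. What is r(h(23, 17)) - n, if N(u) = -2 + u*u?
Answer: -18949610714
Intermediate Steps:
N(u) = -2 + u**2
h(D, a) = -2 + D**2
n = 18949620200 (n = 378085*50120 = 18949620200)
r(S) = 18*S (r(S) = (13 + 5)*S = 18*S)
r(h(23, 17)) - n = 18*(-2 + 23**2) - 1*18949620200 = 18*(-2 + 529) - 18949620200 = 18*527 - 18949620200 = 9486 - 18949620200 = -18949610714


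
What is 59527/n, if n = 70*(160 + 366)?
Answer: 59527/36820 ≈ 1.6167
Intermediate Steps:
n = 36820 (n = 70*526 = 36820)
59527/n = 59527/36820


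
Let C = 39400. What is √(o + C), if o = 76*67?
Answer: 14*√227 ≈ 210.93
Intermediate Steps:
o = 5092
√(o + C) = √(5092 + 39400) = √44492 = 14*√227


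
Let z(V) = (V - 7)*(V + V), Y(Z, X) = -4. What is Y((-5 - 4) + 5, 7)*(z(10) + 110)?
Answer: -680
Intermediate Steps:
z(V) = 2*V*(-7 + V) (z(V) = (-7 + V)*(2*V) = 2*V*(-7 + V))
Y((-5 - 4) + 5, 7)*(z(10) + 110) = -4*(2*10*(-7 + 10) + 110) = -4*(2*10*3 + 110) = -4*(60 + 110) = -4*170 = -680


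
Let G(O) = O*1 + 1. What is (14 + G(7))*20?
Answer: 440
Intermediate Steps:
G(O) = 1 + O (G(O) = O + 1 = 1 + O)
(14 + G(7))*20 = (14 + (1 + 7))*20 = (14 + 8)*20 = 22*20 = 440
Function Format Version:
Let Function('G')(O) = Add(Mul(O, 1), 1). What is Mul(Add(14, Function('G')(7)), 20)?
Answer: 440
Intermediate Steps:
Function('G')(O) = Add(1, O) (Function('G')(O) = Add(O, 1) = Add(1, O))
Mul(Add(14, Function('G')(7)), 20) = Mul(Add(14, Add(1, 7)), 20) = Mul(Add(14, 8), 20) = Mul(22, 20) = 440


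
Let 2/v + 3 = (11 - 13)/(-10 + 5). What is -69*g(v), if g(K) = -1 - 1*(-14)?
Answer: -897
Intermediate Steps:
v = -10/13 (v = 2/(-3 + (11 - 13)/(-10 + 5)) = 2/(-3 - 2/(-5)) = 2/(-3 - 2*(-1/5)) = 2/(-3 + 2/5) = 2/(-13/5) = 2*(-5/13) = -10/13 ≈ -0.76923)
g(K) = 13 (g(K) = -1 + 14 = 13)
-69*g(v) = -69*13 = -897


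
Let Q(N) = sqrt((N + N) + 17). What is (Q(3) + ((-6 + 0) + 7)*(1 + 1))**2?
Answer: (2 + sqrt(23))**2 ≈ 46.183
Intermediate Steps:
Q(N) = sqrt(17 + 2*N) (Q(N) = sqrt(2*N + 17) = sqrt(17 + 2*N))
(Q(3) + ((-6 + 0) + 7)*(1 + 1))**2 = (sqrt(17 + 2*3) + ((-6 + 0) + 7)*(1 + 1))**2 = (sqrt(17 + 6) + (-6 + 7)*2)**2 = (sqrt(23) + 1*2)**2 = (sqrt(23) + 2)**2 = (2 + sqrt(23))**2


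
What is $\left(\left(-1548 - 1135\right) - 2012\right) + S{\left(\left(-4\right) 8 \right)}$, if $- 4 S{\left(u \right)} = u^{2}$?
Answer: $-4951$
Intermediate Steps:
$S{\left(u \right)} = - \frac{u^{2}}{4}$
$\left(\left(-1548 - 1135\right) - 2012\right) + S{\left(\left(-4\right) 8 \right)} = \left(\left(-1548 - 1135\right) - 2012\right) - \frac{\left(\left(-4\right) 8\right)^{2}}{4} = \left(-2683 - 2012\right) - \frac{\left(-32\right)^{2}}{4} = -4695 - 256 = -4951$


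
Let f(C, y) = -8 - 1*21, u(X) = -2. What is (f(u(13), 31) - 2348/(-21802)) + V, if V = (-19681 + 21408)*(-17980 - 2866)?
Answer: -392447673797/10901 ≈ -3.6001e+7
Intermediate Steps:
V = -36001042 (V = 1727*(-20846) = -36001042)
f(C, y) = -29 (f(C, y) = -8 - 21 = -29)
(f(u(13), 31) - 2348/(-21802)) + V = (-29 - 2348/(-21802)) - 36001042 = (-29 - 2348*(-1/21802)) - 36001042 = (-29 + 1174/10901) - 36001042 = -314955/10901 - 36001042 = -392447673797/10901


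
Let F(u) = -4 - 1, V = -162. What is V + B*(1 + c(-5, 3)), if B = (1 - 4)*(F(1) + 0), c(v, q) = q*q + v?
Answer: -87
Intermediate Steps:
F(u) = -5
c(v, q) = v + q² (c(v, q) = q² + v = v + q²)
B = 15 (B = (1 - 4)*(-5 + 0) = -3*(-5) = 15)
V + B*(1 + c(-5, 3)) = -162 + 15*(1 + (-5 + 3²)) = -162 + 15*(1 + (-5 + 9)) = -162 + 15*(1 + 4) = -162 + 15*5 = -162 + 75 = -87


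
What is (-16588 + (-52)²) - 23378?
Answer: -37262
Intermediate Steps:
(-16588 + (-52)²) - 23378 = (-16588 + 2704) - 23378 = -13884 - 23378 = -37262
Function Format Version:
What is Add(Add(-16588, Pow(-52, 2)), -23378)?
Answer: -37262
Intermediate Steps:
Add(Add(-16588, Pow(-52, 2)), -23378) = Add(Add(-16588, 2704), -23378) = Add(-13884, -23378) = -37262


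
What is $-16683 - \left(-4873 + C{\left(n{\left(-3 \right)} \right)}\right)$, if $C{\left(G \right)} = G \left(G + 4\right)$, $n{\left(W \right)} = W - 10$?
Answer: $-11927$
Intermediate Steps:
$n{\left(W \right)} = -10 + W$
$C{\left(G \right)} = G \left(4 + G\right)$
$-16683 - \left(-4873 + C{\left(n{\left(-3 \right)} \right)}\right) = -16683 + \left(\left(\left(2393 + 1548\right) - -932\right) - \left(-10 - 3\right) \left(4 - 13\right)\right) = -16683 + \left(\left(3941 + \left(-254 + 1186\right)\right) - - 13 \left(4 - 13\right)\right) = -16683 + \left(\left(3941 + 932\right) - \left(-13\right) \left(-9\right)\right) = -16683 + \left(4873 - 117\right) = -16683 + 4756 = -11927$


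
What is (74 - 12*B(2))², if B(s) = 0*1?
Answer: 5476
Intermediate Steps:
B(s) = 0
(74 - 12*B(2))² = (74 - 12*0)² = (74 + 0)² = 74² = 5476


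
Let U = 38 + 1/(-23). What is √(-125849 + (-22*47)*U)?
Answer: I*√87335807/23 ≈ 406.32*I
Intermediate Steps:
U = 873/23 (U = 38 - 1/23 = 873/23 ≈ 37.957)
√(-125849 + (-22*47)*U) = √(-125849 - 22*47*(873/23)) = √(-125849 - 1034*873/23) = √(-125849 - 902682/23) = √(-3797209/23) = I*√87335807/23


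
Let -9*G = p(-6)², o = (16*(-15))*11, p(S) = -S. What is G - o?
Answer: 2636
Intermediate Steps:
o = -2640 (o = -240*11 = -2640)
G = -4 (G = -(-1*(-6))²/9 = -⅑*6² = -⅑*36 = -4)
G - o = -4 - 1*(-2640) = -4 + 2640 = 2636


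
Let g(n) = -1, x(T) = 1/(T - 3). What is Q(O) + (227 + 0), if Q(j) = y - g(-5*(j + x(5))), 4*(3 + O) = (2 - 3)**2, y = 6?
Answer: 234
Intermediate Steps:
x(T) = 1/(-3 + T)
O = -11/4 (O = -3 + (2 - 3)**2/4 = -3 + (1/4)*(-1)**2 = -3 + (1/4)*1 = -3 + 1/4 = -11/4 ≈ -2.7500)
Q(j) = 7 (Q(j) = 6 - 1*(-1) = 6 + 1 = 7)
Q(O) + (227 + 0) = 7 + (227 + 0) = 7 + 227 = 234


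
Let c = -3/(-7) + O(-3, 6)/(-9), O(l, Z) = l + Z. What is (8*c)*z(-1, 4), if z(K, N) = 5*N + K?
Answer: 304/21 ≈ 14.476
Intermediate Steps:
z(K, N) = K + 5*N
O(l, Z) = Z + l
c = 2/21 (c = -3/(-7) + (6 - 3)/(-9) = -3*(-1/7) + 3*(-1/9) = 3/7 - 1/3 = 2/21 ≈ 0.095238)
(8*c)*z(-1, 4) = (8*(2/21))*(-1 + 5*4) = 16*(-1 + 20)/21 = (16/21)*19 = 304/21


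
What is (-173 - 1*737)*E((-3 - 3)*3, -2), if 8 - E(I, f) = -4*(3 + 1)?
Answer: -21840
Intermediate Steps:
E(I, f) = 24 (E(I, f) = 8 - (-4)*(3 + 1) = 8 - (-4)*4 = 8 - 1*(-16) = 8 + 16 = 24)
(-173 - 1*737)*E((-3 - 3)*3, -2) = (-173 - 1*737)*24 = (-173 - 737)*24 = -910*24 = -21840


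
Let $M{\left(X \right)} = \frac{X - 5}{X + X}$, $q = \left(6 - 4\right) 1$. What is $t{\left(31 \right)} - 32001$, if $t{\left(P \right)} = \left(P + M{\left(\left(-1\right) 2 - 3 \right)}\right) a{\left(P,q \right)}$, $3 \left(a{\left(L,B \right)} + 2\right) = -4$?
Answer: $- \frac{96323}{3} \approx -32108.0$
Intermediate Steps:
$q = 2$ ($q = 2 \cdot 1 = 2$)
$a{\left(L,B \right)} = - \frac{10}{3}$ ($a{\left(L,B \right)} = -2 + \frac{1}{3} \left(-4\right) = -2 - \frac{4}{3} = - \frac{10}{3}$)
$M{\left(X \right)} = \frac{-5 + X}{2 X}$
$t{\left(P \right)} = - \frac{10}{3} - \frac{10 P}{3}$ ($t{\left(P \right)} = \left(P + \frac{-5 - 5}{2 \left(\left(-1\right) 2 - 3\right)}\right) \left(- \frac{10}{3}\right) = \left(P + \frac{-5 - 5}{2 \left(-2 - 3\right)}\right) \left(- \frac{10}{3}\right) = \left(P + \frac{-5 - 5}{2 \left(-5\right)}\right) \left(- \frac{10}{3}\right) = \left(P + \frac{1}{2} \left(- \frac{1}{5}\right) \left(-10\right)\right) \left(- \frac{10}{3}\right) = \left(P + 1\right) \left(- \frac{10}{3}\right) = \left(1 + P\right) \left(- \frac{10}{3}\right) = - \frac{10}{3} - \frac{10 P}{3}$)
$t{\left(31 \right)} - 32001 = \left(- \frac{10}{3} - \frac{310}{3}\right) - 32001 = - \frac{320}{3} - 32001 = - \frac{96323}{3}$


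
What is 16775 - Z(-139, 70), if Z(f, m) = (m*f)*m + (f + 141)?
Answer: 697873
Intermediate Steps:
Z(f, m) = 141 + f + f*m**2 (Z(f, m) = (f*m)*m + (141 + f) = f*m**2 + (141 + f) = 141 + f + f*m**2)
16775 - Z(-139, 70) = 16775 - (141 - 139 - 139*70**2) = 16775 - (141 - 139 - 139*4900) = 16775 - (141 - 139 - 681100) = 16775 - 1*(-681098) = 16775 + 681098 = 697873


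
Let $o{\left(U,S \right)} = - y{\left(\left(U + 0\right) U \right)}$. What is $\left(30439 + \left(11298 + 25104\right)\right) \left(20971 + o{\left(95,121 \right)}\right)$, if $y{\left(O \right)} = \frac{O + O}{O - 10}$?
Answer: $\frac{2527064571623}{1803} \approx 1.4016 \cdot 10^{9}$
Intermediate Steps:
$y{\left(O \right)} = \frac{2 O}{-10 + O}$
$o{\left(U,S \right)} = - \frac{2 U^{2}}{-10 + U^{2}}$ ($o{\left(U,S \right)} = - \frac{2 \left(U + 0\right) U}{-10 + \left(U + 0\right) U} = - \frac{2 U U}{-10 + U U} = - \frac{2 U^{2}}{-10 + U^{2}}$)
$\left(30439 + \left(11298 + 25104\right)\right) \left(20971 + o{\left(95,121 \right)}\right) = \left(30439 + \left(11298 + 25104\right)\right) \left(20971 - \frac{2 \cdot 95^{2}}{-10 + 95^{2}}\right) = \left(30439 + 36402\right) \left(20971 - \frac{18050}{-10 + 9025}\right) = 66841 \left(20971 - \frac{18050}{9015}\right) = 66841 \left(20971 - 18050 \cdot \frac{1}{9015}\right) = 66841 \left(20971 - \frac{3610}{1803}\right) = 66841 \cdot \frac{37807103}{1803} = \frac{2527064571623}{1803}$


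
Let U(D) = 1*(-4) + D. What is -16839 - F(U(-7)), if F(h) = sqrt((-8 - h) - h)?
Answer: -16839 - sqrt(14) ≈ -16843.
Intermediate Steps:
U(D) = -4 + D
F(h) = sqrt(-8 - 2*h)
-16839 - F(U(-7)) = -16839 - sqrt(-8 - 2*(-4 - 7)) = -16839 - sqrt(-8 - 2*(-11)) = -16839 - sqrt(-8 + 22) = -16839 - sqrt(14)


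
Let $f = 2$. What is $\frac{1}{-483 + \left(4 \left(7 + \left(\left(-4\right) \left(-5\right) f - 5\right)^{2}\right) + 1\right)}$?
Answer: $\frac{1}{4446} \approx 0.00022492$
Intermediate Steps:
$\frac{1}{-483 + \left(4 \left(7 + \left(\left(-4\right) \left(-5\right) f - 5\right)^{2}\right) + 1\right)} = \frac{1}{-483 + \left(4 \left(7 + \left(\left(-4\right) \left(-5\right) 2 - 5\right)^{2}\right) + 1\right)} = \frac{1}{-483 + \left(4 \left(7 + \left(20 \cdot 2 - 5\right)^{2}\right) + 1\right)} = \frac{1}{-483 + \left(4 \left(7 + \left(40 - 5\right)^{2}\right) + 1\right)} = \frac{1}{-483 + \left(4 \left(7 + 35^{2}\right) + 1\right)} = \frac{1}{-483 + \left(4 \left(7 + 1225\right) + 1\right)} = \frac{1}{-483 + \left(4 \cdot 1232 + 1\right)} = \frac{1}{-483 + \left(4928 + 1\right)} = \frac{1}{-483 + 4929} = \frac{1}{4446}$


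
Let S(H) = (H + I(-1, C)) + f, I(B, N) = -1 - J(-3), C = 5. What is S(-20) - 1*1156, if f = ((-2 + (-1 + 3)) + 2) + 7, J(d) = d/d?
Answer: -1169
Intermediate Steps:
J(d) = 1
f = 9 (f = ((-2 + 2) + 2) + 7 = (0 + 2) + 7 = 2 + 7 = 9)
I(B, N) = -2 (I(B, N) = -1 - 1*1 = -1 - 1 = -2)
S(H) = 7 + H (S(H) = (H - 2) + 9 = (-2 + H) + 9 = 7 + H)
S(-20) - 1*1156 = (7 - 20) - 1*1156 = -13 - 1156 = -1169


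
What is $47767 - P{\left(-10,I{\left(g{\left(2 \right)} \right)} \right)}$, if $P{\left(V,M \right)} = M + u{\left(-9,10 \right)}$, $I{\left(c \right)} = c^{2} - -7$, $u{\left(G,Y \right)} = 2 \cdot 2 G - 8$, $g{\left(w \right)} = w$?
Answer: $47800$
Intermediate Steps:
$u{\left(G,Y \right)} = -8 + 4 G$ ($u{\left(G,Y \right)} = 4 G - 8 = -8 + 4 G$)
$I{\left(c \right)} = 7 + c^{2}$ ($I{\left(c \right)} = c^{2} + 7 = 7 + c^{2}$)
$P{\left(V,M \right)} = -44 + M$ ($P{\left(V,M \right)} = M + \left(-8 + 4 \left(-9\right)\right) = M - 44 = -44 + M$)
$47767 - P{\left(-10,I{\left(g{\left(2 \right)} \right)} \right)} = 47767 - \left(-44 + \left(7 + 2^{2}\right)\right) = 47767 - \left(-44 + \left(7 + 4\right)\right) = 47767 - \left(-44 + 11\right) = 47767 - -33 = 47767 + 33 = 47800$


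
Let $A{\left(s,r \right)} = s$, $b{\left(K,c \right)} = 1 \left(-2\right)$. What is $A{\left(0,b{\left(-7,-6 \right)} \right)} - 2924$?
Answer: $-2924$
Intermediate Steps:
$b{\left(K,c \right)} = -2$
$A{\left(0,b{\left(-7,-6 \right)} \right)} - 2924 = 0 - 2924 = -2924$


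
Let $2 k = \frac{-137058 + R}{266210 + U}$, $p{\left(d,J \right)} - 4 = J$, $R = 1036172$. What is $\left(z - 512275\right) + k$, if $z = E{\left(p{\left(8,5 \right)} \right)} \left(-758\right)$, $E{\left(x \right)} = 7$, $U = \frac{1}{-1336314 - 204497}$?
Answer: $- \frac{212300317680537802}{410179296309} \approx -5.1758 \cdot 10^{5}$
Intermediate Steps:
$p{\left(d,J \right)} = 4 + J$
$U = - \frac{1}{1540811}$ ($U = \frac{1}{-1540811} = - \frac{1}{1540811} \approx -6.4901 \cdot 10^{-7}$)
$k = \frac{692682370727}{410179296309}$ ($k = \frac{\left(-137058 + 1036172\right) \frac{1}{266210 - \frac{1}{1540811}}}{2} = \frac{899114 \frac{1}{\frac{410179296309}{1540811}}}{2} = \frac{899114 \cdot \frac{1540811}{410179296309}}{2} = \frac{1}{2} \cdot \frac{1385364741454}{410179296309} = \frac{692682370727}{410179296309} \approx 1.6887$)
$z = -5306$ ($z = 7 \left(-758\right) = -5306$)
$\left(z - 512275\right) + k = \left(-5306 - 512275\right) + \frac{692682370727}{410179296309} = -517581 + \frac{692682370727}{410179296309} = - \frac{212300317680537802}{410179296309}$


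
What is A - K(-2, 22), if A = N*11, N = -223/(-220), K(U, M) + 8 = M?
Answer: -57/20 ≈ -2.8500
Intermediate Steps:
K(U, M) = -8 + M
N = 223/220 (N = -223*(-1/220) = 223/220 ≈ 1.0136)
A = 223/20 (A = (223/220)*11 = 223/20 ≈ 11.150)
A - K(-2, 22) = 223/20 - (-8 + 22) = 223/20 - 1*14 = 223/20 - 14 = -57/20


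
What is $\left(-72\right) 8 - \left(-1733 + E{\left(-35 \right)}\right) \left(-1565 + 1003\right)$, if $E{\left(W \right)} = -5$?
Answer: $-977332$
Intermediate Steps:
$\left(-72\right) 8 - \left(-1733 + E{\left(-35 \right)}\right) \left(-1565 + 1003\right) = \left(-72\right) 8 - \left(-1733 - 5\right) \left(-1565 + 1003\right) = -576 - \left(-1738\right) \left(-562\right) = -576 - 976756 = -977332$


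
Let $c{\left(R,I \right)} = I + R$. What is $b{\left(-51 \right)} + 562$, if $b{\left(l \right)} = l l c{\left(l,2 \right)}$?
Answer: $-126887$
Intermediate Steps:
$b{\left(l \right)} = l^{2} \left(2 + l\right)$ ($b{\left(l \right)} = l l \left(2 + l\right) = l^{2} \left(2 + l\right)$)
$b{\left(-51 \right)} + 562 = \left(-51\right)^{2} \left(2 - 51\right) + 562 = 2601 \left(-49\right) + 562 = -127449 + 562 = -126887$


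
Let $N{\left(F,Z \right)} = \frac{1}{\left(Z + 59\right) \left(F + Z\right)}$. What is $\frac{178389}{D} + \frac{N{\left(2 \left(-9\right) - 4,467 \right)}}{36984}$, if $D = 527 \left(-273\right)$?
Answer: $- \frac{514761967051483}{415156309910160} \approx -1.2399$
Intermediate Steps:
$D = -143871$
$N{\left(F,Z \right)} = \frac{1}{\left(59 + Z\right) \left(F + Z\right)}$
$\frac{178389}{D} + \frac{N{\left(2 \left(-9\right) - 4,467 \right)}}{36984} = \frac{178389}{-143871} + \frac{1}{\left(467^{2} + 59 \left(2 \left(-9\right) - 4\right) + 59 \cdot 467 + \left(2 \left(-9\right) - 4\right) 467\right) 36984} = 178389 \left(- \frac{1}{143871}\right) + \frac{1}{218089 + 59 \left(-18 - 4\right) + 27553 + \left(-18 - 4\right) 467} \cdot \frac{1}{36984} = - \frac{59463}{47957} + \frac{1}{218089 + 59 \left(-22\right) + 27553 - 10274} \cdot \frac{1}{36984} = - \frac{59463}{47957} + \frac{1}{218089 - 1298 + 27553 - 10274} \cdot \frac{1}{36984} = - \frac{59463}{47957} + \frac{1}{234070} \cdot \frac{1}{36984} = - \frac{59463}{47957} + \frac{1}{8656844880} = - \frac{514761967051483}{415156309910160}$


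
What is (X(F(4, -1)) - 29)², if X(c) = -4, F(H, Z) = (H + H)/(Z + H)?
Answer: 1089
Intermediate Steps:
F(H, Z) = 2*H/(H + Z) (F(H, Z) = (2*H)/(H + Z) = 2*H/(H + Z))
(X(F(4, -1)) - 29)² = (-4 - 29)² = (-33)² = 1089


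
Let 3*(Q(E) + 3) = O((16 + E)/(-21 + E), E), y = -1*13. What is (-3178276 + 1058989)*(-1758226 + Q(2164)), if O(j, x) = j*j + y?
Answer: 17112384911646209100/4592449 ≈ 3.7262e+12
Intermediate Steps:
y = -13
O(j, x) = -13 + j² (O(j, x) = j*j - 13 = j² - 13 = -13 + j²)
Q(E) = -22/3 + (16 + E)²/(3*(-21 + E)²) (Q(E) = -3 + (-13 + ((16 + E)/(-21 + E))²)/3 = -3 + (-13 + (16 + E)²/(-21 + E)²)/3 = -3 + (-13/3 + (16 + E)²/(3*(-21 + E)²)) = -22/3 + (16 + E)²/(3*(-21 + E)²))
(-3178276 + 1058989)*(-1758226 + Q(2164)) = (-3178276 + 1058989)*(-1758226 + (-22/3 + (16 + 2164)²/(3*(-21 + 2164)²))) = -2119287*(-1758226 + (-22/3 + (⅓)*2180²/2143²)) = -2119287*(-1758226 + (-22/3 + (⅓)*(1/4592449)*4752400)) = -2119287*(-1758226 + (-22/3 + 4752400/13777347)) = -2119287*(-1758226 - 32093826/4592449) = -2119287*(-8074595329300/4592449) = 17112384911646209100/4592449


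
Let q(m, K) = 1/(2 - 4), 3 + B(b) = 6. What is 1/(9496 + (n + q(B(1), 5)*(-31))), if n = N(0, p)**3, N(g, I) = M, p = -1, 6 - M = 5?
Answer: 2/19025 ≈ 0.00010512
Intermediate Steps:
M = 1 (M = 6 - 1*5 = 6 - 5 = 1)
N(g, I) = 1
n = 1 (n = 1**3 = 1)
B(b) = 3 (B(b) = -3 + 6 = 3)
q(m, K) = -1/2 (q(m, K) = 1/(-2) = -1/2)
1/(9496 + (n + q(B(1), 5)*(-31))) = 1/(9496 + (1 - 1/2*(-31))) = 1/(9496 + (1 + 31/2)) = 1/(9496 + 33/2) = 1/(19025/2) = 2/19025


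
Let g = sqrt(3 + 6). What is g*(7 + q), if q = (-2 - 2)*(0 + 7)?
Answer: -63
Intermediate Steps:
g = 3 (g = sqrt(9) = 3)
q = -28 (q = -4*7 = -28)
g*(7 + q) = 3*(7 - 28) = 3*(-21) = -63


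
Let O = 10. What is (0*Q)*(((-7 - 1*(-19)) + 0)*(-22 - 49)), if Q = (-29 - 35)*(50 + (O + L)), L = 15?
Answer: 0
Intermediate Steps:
Q = -4800 (Q = (-29 - 35)*(50 + (10 + 15)) = -64*(50 + 25) = -64*75 = -4800)
(0*Q)*(((-7 - 1*(-19)) + 0)*(-22 - 49)) = (0*(-4800))*(((-7 - 1*(-19)) + 0)*(-22 - 49)) = 0*(((-7 + 19) + 0)*(-71)) = 0*((12 + 0)*(-71)) = 0*(12*(-71)) = 0*(-852) = 0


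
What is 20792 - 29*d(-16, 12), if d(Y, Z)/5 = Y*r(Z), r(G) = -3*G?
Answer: -62728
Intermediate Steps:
d(Y, Z) = -15*Y*Z (d(Y, Z) = 5*(Y*(-3*Z)) = 5*(-3*Y*Z) = -15*Y*Z)
20792 - 29*d(-16, 12) = 20792 - 29*(-15*(-16)*12) = 20792 - 29*2880 = 20792 - 1*83520 = 20792 - 83520 = -62728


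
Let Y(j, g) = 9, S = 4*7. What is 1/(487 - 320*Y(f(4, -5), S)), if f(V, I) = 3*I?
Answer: -1/2393 ≈ -0.00041789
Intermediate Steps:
S = 28
1/(487 - 320*Y(f(4, -5), S)) = 1/(487 - 320*9) = 1/(487 - 2880) = 1/(-2393) = -1/2393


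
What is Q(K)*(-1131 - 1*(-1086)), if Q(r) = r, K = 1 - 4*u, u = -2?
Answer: -405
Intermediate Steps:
K = 9 (K = 1 - 4*(-2) = 1 + 8 = 9)
Q(K)*(-1131 - 1*(-1086)) = 9*(-1131 - 1*(-1086)) = 9*(-1131 + 1086) = 9*(-45) = -405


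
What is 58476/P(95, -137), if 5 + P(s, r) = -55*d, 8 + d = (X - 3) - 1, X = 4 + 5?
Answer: 14619/40 ≈ 365.48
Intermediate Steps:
X = 9
d = -3 (d = -8 + ((9 - 3) - 1) = -8 + (6 - 1) = -8 + 5 = -3)
P(s, r) = 160 (P(s, r) = -5 - 55*(-3) = -5 + 165 = 160)
58476/P(95, -137) = 58476/160 = 58476*(1/160) = 14619/40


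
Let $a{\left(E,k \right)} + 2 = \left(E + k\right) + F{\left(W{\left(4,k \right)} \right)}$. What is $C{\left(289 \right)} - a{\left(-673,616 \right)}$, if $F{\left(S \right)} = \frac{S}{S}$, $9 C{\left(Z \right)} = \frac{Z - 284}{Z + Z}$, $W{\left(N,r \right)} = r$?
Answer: $\frac{301721}{5202} \approx 58.001$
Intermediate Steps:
$C{\left(Z \right)} = \frac{-284 + Z}{18 Z}$ ($C{\left(Z \right)} = \frac{\left(Z - 284\right) \frac{1}{Z + Z}}{9} = \frac{\left(-284 + Z\right) \frac{1}{2 Z}}{9} = \frac{\frac{1}{2} \frac{1}{Z} \left(-284 + Z\right)}{9} = \frac{-284 + Z}{18 Z}$)
$F{\left(S \right)} = 1$
$a{\left(E,k \right)} = -1 + E + k$ ($a{\left(E,k \right)} = -2 + \left(\left(E + k\right) + 1\right) = -2 + \left(1 + E + k\right) = -1 + E + k$)
$C{\left(289 \right)} - a{\left(-673,616 \right)} = \frac{-284 + 289}{18 \cdot 289} - \left(-1 - 673 + 616\right) = \frac{1}{18} \cdot \frac{1}{289} \cdot 5 - -58 = \frac{5}{5202} + 58 = \frac{301721}{5202}$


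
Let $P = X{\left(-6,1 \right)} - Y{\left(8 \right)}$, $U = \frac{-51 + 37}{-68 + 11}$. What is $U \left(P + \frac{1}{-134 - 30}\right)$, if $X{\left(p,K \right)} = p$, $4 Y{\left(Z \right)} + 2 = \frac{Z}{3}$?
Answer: $- \frac{21259}{14022} \approx -1.5161$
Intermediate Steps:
$U = \frac{14}{57}$ ($U = - \frac{14}{-57} = \left(-14\right) \left(- \frac{1}{57}\right) = \frac{14}{57} \approx 0.24561$)
$Y{\left(Z \right)} = - \frac{1}{2} + \frac{Z}{12}$ ($Y{\left(Z \right)} = - \frac{1}{2} + \frac{Z \frac{1}{3}}{4} = - \frac{1}{2} + \frac{\frac{1}{3} Z}{4} = - \frac{1}{2} + \frac{Z}{12}$)
$P = - \frac{37}{6}$ ($P = -6 - \left(- \frac{1}{2} + \frac{1}{12} \cdot 8\right) = -6 - \left(- \frac{1}{2} + \frac{2}{3}\right) = -6 - \frac{1}{6} = - \frac{37}{6} \approx -6.1667$)
$U \left(P + \frac{1}{-134 - 30}\right) = \frac{14 \left(- \frac{37}{6} + \frac{1}{-134 - 30}\right)}{57} = \frac{14 \left(- \frac{37}{6} + \frac{1}{-164}\right)}{57} = \frac{14 \left(- \frac{37}{6} - \frac{1}{164}\right)}{57} = \frac{14}{57} \left(- \frac{3037}{492}\right) = - \frac{21259}{14022}$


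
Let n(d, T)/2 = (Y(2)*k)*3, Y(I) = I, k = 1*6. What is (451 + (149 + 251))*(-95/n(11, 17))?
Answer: -80845/72 ≈ -1122.8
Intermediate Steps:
k = 6
n(d, T) = 72 (n(d, T) = 2*((2*6)*3) = 2*(12*3) = 2*36 = 72)
(451 + (149 + 251))*(-95/n(11, 17)) = (451 + (149 + 251))*(-95/72) = (451 + 400)*(-95*1/72) = 851*(-95/72) = -80845/72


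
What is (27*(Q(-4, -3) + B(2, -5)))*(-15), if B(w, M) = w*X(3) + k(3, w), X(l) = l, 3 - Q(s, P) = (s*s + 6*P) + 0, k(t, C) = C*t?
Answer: -6885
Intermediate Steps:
Q(s, P) = 3 - s**2 - 6*P (Q(s, P) = 3 - ((s*s + 6*P) + 0) = 3 - ((s**2 + 6*P) + 0) = 3 - (s**2 + 6*P) = 3 + (-s**2 - 6*P) = 3 - s**2 - 6*P)
B(w, M) = 6*w (B(w, M) = w*3 + w*3 = 3*w + 3*w = 6*w)
(27*(Q(-4, -3) + B(2, -5)))*(-15) = (27*((3 - 1*(-4)**2 - 6*(-3)) + 6*2))*(-15) = (27*((3 - 1*16 + 18) + 12))*(-15) = (27*((3 - 16 + 18) + 12))*(-15) = (27*(5 + 12))*(-15) = (27*17)*(-15) = 459*(-15) = -6885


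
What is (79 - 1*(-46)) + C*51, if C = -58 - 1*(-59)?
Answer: 176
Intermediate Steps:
C = 1 (C = -58 + 59 = 1)
(79 - 1*(-46)) + C*51 = (79 - 1*(-46)) + 1*51 = (79 + 46) + 51 = 125 + 51 = 176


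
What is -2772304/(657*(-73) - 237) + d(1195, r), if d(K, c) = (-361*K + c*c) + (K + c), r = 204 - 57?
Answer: -9841705804/24099 ≈ -4.0839e+5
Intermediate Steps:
r = 147
d(K, c) = c + c² - 360*K (d(K, c) = (-361*K + c²) + (K + c) = (c² - 361*K) + (K + c) = c + c² - 360*K)
-2772304/(657*(-73) - 237) + d(1195, r) = -2772304/(657*(-73) - 237) + (147 + 147² - 360*1195) = -2772304/(-47961 - 237) + (147 + 21609 - 430200) = -2772304/(-48198) - 408444 = -2772304*(-1/48198) - 408444 = 1386152/24099 - 408444 = -9841705804/24099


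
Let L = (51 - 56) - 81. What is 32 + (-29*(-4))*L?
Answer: -9944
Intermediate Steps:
L = -86 (L = -5 - 81 = -86)
32 + (-29*(-4))*L = 32 - 29*(-4)*(-86) = 32 + 116*(-86) = 32 - 9976 = -9944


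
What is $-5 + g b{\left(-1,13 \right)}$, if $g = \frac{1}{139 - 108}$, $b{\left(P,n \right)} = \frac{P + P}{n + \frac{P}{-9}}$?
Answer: $- \frac{9154}{1829} \approx -5.0049$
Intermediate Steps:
$b{\left(P,n \right)} = \frac{2 P}{n - \frac{P}{9}}$ ($b{\left(P,n \right)} = \frac{2 P}{n + P \left(- \frac{1}{9}\right)} = \frac{2 P}{n - \frac{P}{9}}$)
$g = \frac{1}{31} \approx 0.032258$
$-5 + g b{\left(-1,13 \right)} = -5 + \frac{18 \left(-1\right) \frac{1}{\left(-1\right) \left(-1\right) + 9 \cdot 13}}{31} = -5 + \frac{18 \left(-1\right) \frac{1}{1 + 117}}{31} = -5 + \frac{18 \left(-1\right) \frac{1}{118}}{31} = -5 + \frac{1}{31} \left(- \frac{9}{59}\right) = -5 - \frac{9}{1829} = - \frac{9154}{1829}$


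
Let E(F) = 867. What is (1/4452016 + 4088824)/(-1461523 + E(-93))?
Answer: -18203509869185/6502863882496 ≈ -2.7993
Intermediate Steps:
(1/4452016 + 4088824)/(-1461523 + E(-93)) = (1/4452016 + 4088824)/(-1461523 + 867) = (1/4452016 + 4088824)/(-1460656) = (18203509869185/4452016)*(-1/1460656) = -18203509869185/6502863882496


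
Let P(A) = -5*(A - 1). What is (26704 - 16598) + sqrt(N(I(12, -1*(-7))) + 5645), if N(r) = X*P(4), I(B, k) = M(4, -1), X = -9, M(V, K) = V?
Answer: 10106 + 34*sqrt(5) ≈ 10182.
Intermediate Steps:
P(A) = 5 - 5*A (P(A) = -5*(-1 + A) = 5 - 5*A)
I(B, k) = 4
N(r) = 135 (N(r) = -9*(5 - 5*4) = -9*(5 - 20) = -9*(-15) = 135)
(26704 - 16598) + sqrt(N(I(12, -1*(-7))) + 5645) = (26704 - 16598) + sqrt(135 + 5645) = 10106 + sqrt(5780) = 10106 + 34*sqrt(5)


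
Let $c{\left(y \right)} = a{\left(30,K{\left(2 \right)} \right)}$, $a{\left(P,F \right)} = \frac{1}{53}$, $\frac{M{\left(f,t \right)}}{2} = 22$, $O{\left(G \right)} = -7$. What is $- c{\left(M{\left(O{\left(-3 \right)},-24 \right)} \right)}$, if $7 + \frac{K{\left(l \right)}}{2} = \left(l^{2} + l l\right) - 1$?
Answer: $- \frac{1}{53} \approx -0.018868$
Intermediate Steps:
$M{\left(f,t \right)} = 44$ ($M{\left(f,t \right)} = 2 \cdot 22 = 44$)
$K{\left(l \right)} = -16 + 4 l^{2}$ ($K{\left(l \right)} = -14 + 2 \left(\left(l^{2} + l l\right) - 1\right) = -14 + 2 \left(\left(l^{2} + l^{2}\right) - 1\right) = -14 + 2 \left(2 l^{2} - 1\right) = -14 + 2 \left(-1 + 2 l^{2}\right) = -14 + \left(-2 + 4 l^{2}\right) = -16 + 4 l^{2}$)
$a{\left(P,F \right)} = \frac{1}{53}$
$c{\left(y \right)} = \frac{1}{53}$
$- c{\left(M{\left(O{\left(-3 \right)},-24 \right)} \right)} = \left(-1\right) \frac{1}{53} = - \frac{1}{53}$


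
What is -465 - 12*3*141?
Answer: -5541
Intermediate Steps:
-465 - 12*3*141 = -465 - 36*141 = -465 - 5076 = -5541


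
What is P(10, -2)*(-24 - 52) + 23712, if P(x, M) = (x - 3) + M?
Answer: 23332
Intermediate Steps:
P(x, M) = -3 + M + x (P(x, M) = (-3 + x) + M = -3 + M + x)
P(10, -2)*(-24 - 52) + 23712 = (-3 - 2 + 10)*(-24 - 52) + 23712 = 5*(-76) + 23712 = -380 + 23712 = 23332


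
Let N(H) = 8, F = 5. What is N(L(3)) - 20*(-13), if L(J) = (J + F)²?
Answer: 268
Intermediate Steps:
L(J) = (5 + J)² (L(J) = (J + 5)² = (5 + J)²)
N(L(3)) - 20*(-13) = 8 - 20*(-13) = 8 + 260 = 268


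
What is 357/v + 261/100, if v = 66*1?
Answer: 8821/1100 ≈ 8.0191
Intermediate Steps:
v = 66
357/v + 261/100 = 357/66 + 261/100 = 357*(1/66) + 261*(1/100) = 119/22 + 261/100 = 8821/1100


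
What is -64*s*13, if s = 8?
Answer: -6656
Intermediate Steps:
-64*s*13 = -64*8*13 = -512*13 = -6656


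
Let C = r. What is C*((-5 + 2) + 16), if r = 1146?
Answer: 14898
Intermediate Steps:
C = 1146
C*((-5 + 2) + 16) = 1146*((-5 + 2) + 16) = 1146*(-3 + 16) = 1146*13 = 14898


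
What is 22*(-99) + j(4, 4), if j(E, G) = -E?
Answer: -2182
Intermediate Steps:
22*(-99) + j(4, 4) = 22*(-99) - 1*4 = -2178 - 4 = -2182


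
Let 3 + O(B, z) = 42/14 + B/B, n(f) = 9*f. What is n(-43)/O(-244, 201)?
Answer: -387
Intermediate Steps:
O(B, z) = 1 (O(B, z) = -3 + (42/14 + B/B) = -3 + (42*(1/14) + 1) = -3 + (3 + 1) = -3 + 4 = 1)
n(-43)/O(-244, 201) = (9*(-43))/1 = -387*1 = -387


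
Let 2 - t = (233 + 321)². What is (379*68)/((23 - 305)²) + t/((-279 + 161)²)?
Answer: -3006022451/138411522 ≈ -21.718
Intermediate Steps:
t = -306914 (t = 2 - (233 + 321)² = 2 - 1*554² = 2 - 1*306916 = 2 - 306916 = -306914)
(379*68)/((23 - 305)²) + t/((-279 + 161)²) = (379*68)/((23 - 305)²) - 306914/(-279 + 161)² = 25772/((-282)²) - 306914/((-118)²) = 25772/79524 - 306914/13924 = 25772*(1/79524) - 306914*1/13924 = 6443/19881 - 153457/6962 = -3006022451/138411522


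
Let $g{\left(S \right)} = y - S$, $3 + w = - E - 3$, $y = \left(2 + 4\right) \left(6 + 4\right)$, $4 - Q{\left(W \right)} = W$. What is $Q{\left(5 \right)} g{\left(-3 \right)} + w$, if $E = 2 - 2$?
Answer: $-69$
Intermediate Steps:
$E = 0$
$Q{\left(W \right)} = 4 - W$
$y = 60$ ($y = 6 \cdot 10 = 60$)
$w = -6$ ($w = -3 - 3 = -6$)
$g{\left(S \right)} = 60 - S$
$Q{\left(5 \right)} g{\left(-3 \right)} + w = \left(4 - 5\right) \left(60 - -3\right) - 6 = \left(4 - 5\right) \left(60 + 3\right) - 6 = \left(-1\right) 63 - 6 = -63 - 6 = -69$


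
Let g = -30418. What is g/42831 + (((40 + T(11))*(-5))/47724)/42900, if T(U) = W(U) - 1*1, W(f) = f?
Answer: -138392433379/194867686728 ≈ -0.71019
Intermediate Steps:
T(U) = -1 + U (T(U) = U - 1*1 = U - 1 = -1 + U)
g/42831 + (((40 + T(11))*(-5))/47724)/42900 = -30418/42831 + (((40 + (-1 + 11))*(-5))/47724)/42900 = -30418*1/42831 + (((40 + 10)*(-5))*(1/47724))*(1/42900) = -30418/42831 + ((50*(-5))*(1/47724))*(1/42900) = -30418/42831 - 250*1/47724*(1/42900) = -30418/42831 - 125/23862*1/42900 = -30418/42831 - 5/40947192 = -138392433379/194867686728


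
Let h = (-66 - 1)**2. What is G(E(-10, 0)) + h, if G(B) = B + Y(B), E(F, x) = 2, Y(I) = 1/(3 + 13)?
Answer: 71857/16 ≈ 4491.1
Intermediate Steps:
h = 4489 (h = (-67)**2 = 4489)
Y(I) = 1/16
G(B) = 1/16 + B (G(B) = B + 1/16 = 1/16 + B)
G(E(-10, 0)) + h = (1/16 + 2) + 4489 = 33/16 + 4489 = 71857/16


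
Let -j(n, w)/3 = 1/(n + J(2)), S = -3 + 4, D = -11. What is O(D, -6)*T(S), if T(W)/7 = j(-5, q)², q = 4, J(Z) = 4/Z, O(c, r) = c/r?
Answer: 77/6 ≈ 12.833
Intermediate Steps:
S = 1
j(n, w) = -3/(2 + n) (j(n, w) = -3/(n + 4/2) = -3/(n + 4*(½)) = -3/(n + 2) = -3/(2 + n))
T(W) = 7 (T(W) = 7*(-3/(2 - 5))² = 7*(-3/(-3))² = 7*(-3*(-⅓))² = 7*1² = 7*1 = 7)
O(D, -6)*T(S) = -11/(-6)*7 = -11*(-⅙)*7 = (11/6)*7 = 77/6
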